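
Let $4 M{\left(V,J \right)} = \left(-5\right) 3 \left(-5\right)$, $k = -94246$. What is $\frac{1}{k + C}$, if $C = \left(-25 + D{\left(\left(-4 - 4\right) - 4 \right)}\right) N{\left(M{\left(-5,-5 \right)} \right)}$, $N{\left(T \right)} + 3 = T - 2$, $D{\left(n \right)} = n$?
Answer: $- \frac{4}{379019} \approx -1.0554 \cdot 10^{-5}$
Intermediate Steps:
$M{\left(V,J \right)} = \frac{75}{4}$ ($M{\left(V,J \right)} = \frac{\left(-5\right) 3 \left(-5\right)}{4} = \frac{\left(-15\right) \left(-5\right)}{4} = \frac{1}{4} \cdot 75 = \frac{75}{4}$)
$N{\left(T \right)} = -5 + T$ ($N{\left(T \right)} = -3 + \left(T - 2\right) = -3 + \left(-2 + T\right) = -5 + T$)
$C = - \frac{2035}{4}$ ($C = \left(-25 - 12\right) \left(-5 + \frac{75}{4}\right) = \left(-25 - 12\right) \frac{55}{4} = \left(-37\right) \frac{55}{4} = - \frac{2035}{4} \approx -508.75$)
$\frac{1}{k + C} = \frac{1}{-94246 - \frac{2035}{4}} = \frac{1}{- \frac{379019}{4}} = - \frac{4}{379019}$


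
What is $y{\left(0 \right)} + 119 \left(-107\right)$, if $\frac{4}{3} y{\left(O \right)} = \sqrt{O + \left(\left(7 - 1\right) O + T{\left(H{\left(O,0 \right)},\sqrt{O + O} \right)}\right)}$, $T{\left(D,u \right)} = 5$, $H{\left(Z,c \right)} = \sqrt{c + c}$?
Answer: $-12733 + \frac{3 \sqrt{5}}{4} \approx -12731.0$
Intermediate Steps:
$H{\left(Z,c \right)} = \sqrt{2} \sqrt{c}$ ($H{\left(Z,c \right)} = \sqrt{2 c} = \sqrt{2} \sqrt{c}$)
$y{\left(O \right)} = \frac{3 \sqrt{5 + 7 O}}{4}$ ($y{\left(O \right)} = \frac{3 \sqrt{O + \left(\left(7 - 1\right) O + 5\right)}}{4} = \frac{3 \sqrt{O + \left(6 O + 5\right)}}{4} = \frac{3 \sqrt{O + \left(5 + 6 O\right)}}{4} = \frac{3 \sqrt{5 + 7 O}}{4}$)
$y{\left(0 \right)} + 119 \left(-107\right) = \frac{3 \sqrt{5 + 7 \cdot 0}}{4} + 119 \left(-107\right) = \frac{3 \sqrt{5 + 0}}{4} - 12733 = \frac{3 \sqrt{5}}{4} - 12733 = -12733 + \frac{3 \sqrt{5}}{4}$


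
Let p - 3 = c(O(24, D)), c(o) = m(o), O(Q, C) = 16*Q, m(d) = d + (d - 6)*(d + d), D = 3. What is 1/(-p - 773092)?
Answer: -1/1063783 ≈ -9.4004e-7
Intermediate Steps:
m(d) = d + 2*d*(-6 + d) (m(d) = d + (-6 + d)*(2*d) = d + 2*d*(-6 + d))
c(o) = o*(-11 + 2*o)
p = 290691 (p = 3 + (16*24)*(-11 + 2*(16*24)) = 3 + 384*(-11 + 2*384) = 3 + 384*(-11 + 768) = 3 + 384*757 = 3 + 290688 = 290691)
1/(-p - 773092) = 1/(-1*290691 - 773092) = 1/(-290691 - 773092) = 1/(-1063783) = -1/1063783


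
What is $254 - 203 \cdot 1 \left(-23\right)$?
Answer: $4923$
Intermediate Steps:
$254 - 203 \cdot 1 \left(-23\right) = 254 - -4669 = 254 + 4669 = 4923$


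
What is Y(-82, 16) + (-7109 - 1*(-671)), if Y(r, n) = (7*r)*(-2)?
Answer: -5290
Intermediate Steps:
Y(r, n) = -14*r
Y(-82, 16) + (-7109 - 1*(-671)) = -14*(-82) + (-7109 - 1*(-671)) = 1148 + (-7109 + 671) = 1148 - 6438 = -5290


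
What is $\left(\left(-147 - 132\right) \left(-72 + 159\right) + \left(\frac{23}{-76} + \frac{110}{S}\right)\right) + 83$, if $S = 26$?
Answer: $- \frac{23895839}{988} \approx -24186.0$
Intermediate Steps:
$\left(\left(-147 - 132\right) \left(-72 + 159\right) + \left(\frac{23}{-76} + \frac{110}{S}\right)\right) + 83 = \left(\left(-147 - 132\right) \left(-72 + 159\right) + \left(\frac{23}{-76} + \frac{110}{26}\right)\right) + 83 = \left(\left(-279\right) 87 + \left(23 \left(- \frac{1}{76}\right) + 110 \cdot \frac{1}{26}\right)\right) + 83 = \left(-24273 + \left(- \frac{23}{76} + \frac{55}{13}\right)\right) + 83 = \left(-24273 + \frac{3881}{988}\right) + 83 = - \frac{23977843}{988} + 83 = - \frac{23895839}{988}$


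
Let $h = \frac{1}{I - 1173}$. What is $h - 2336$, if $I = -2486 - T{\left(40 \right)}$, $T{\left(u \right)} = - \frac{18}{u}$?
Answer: $- \frac{170927476}{73171} \approx -2336.0$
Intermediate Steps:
$I = - \frac{49711}{20}$ ($I = -2486 - - \frac{18}{40} = -2486 - \left(-18\right) \frac{1}{40} = -2486 - - \frac{9}{20} = -2486 + \frac{9}{20} = - \frac{49711}{20} \approx -2485.6$)
$h = - \frac{20}{73171}$ ($h = \frac{1}{- \frac{49711}{20} - 1173} = \frac{1}{- \frac{73171}{20}} = - \frac{20}{73171} \approx -0.00027333$)
$h - 2336 = - \frac{20}{73171} - 2336 = - \frac{170927476}{73171}$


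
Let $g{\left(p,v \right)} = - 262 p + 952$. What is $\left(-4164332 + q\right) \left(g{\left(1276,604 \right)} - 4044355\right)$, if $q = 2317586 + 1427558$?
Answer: $1835085595420$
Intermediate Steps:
$g{\left(p,v \right)} = 952 - 262 p$
$q = 3745144$
$\left(-4164332 + q\right) \left(g{\left(1276,604 \right)} - 4044355\right) = \left(-4164332 + 3745144\right) \left(\left(952 - 334312\right) - 4044355\right) = - 419188 \left(\left(952 - 334312\right) - 4044355\right) = - 419188 \left(-333360 - 4044355\right) = \left(-419188\right) \left(-4377715\right) = 1835085595420$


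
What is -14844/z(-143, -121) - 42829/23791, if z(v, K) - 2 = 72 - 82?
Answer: 88202743/47582 ≈ 1853.7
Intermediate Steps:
z(v, K) = -8 (z(v, K) = 2 + (72 - 82) = 2 - 10 = -8)
-14844/z(-143, -121) - 42829/23791 = -14844/(-8) - 42829/23791 = -14844*(-⅛) - 42829*1/23791 = 3711/2 - 42829/23791 = 88202743/47582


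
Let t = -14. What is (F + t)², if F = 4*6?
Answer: 100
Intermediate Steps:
F = 24
(F + t)² = (24 - 14)² = 10² = 100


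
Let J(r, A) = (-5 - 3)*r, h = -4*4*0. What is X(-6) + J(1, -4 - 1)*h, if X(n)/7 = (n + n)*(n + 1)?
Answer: 420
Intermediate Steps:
X(n) = 14*n*(1 + n) (X(n) = 7*((n + n)*(n + 1)) = 7*((2*n)*(1 + n)) = 7*(2*n*(1 + n)) = 14*n*(1 + n))
h = 0 (h = -16*0 = 0)
J(r, A) = -8*r
X(-6) + J(1, -4 - 1)*h = 14*(-6)*(1 - 6) - 8*1*0 = 14*(-6)*(-5) - 8*0 = 420 + 0 = 420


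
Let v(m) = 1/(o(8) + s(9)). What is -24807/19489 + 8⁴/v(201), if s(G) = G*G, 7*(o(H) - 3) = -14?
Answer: 6545784601/19489 ≈ 3.3587e+5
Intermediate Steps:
o(H) = 1 (o(H) = 3 + (⅐)*(-14) = 3 - 2 = 1)
s(G) = G²
v(m) = 1/82 (v(m) = 1/(1 + 9²) = 1/(1 + 81) = 1/82)
-24807/19489 + 8⁴/v(201) = -24807/19489 + 8⁴/(1/82) = -24807*1/19489 + 4096*82 = -24807/19489 + 335872 = 6545784601/19489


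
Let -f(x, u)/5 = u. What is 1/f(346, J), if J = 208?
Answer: -1/1040 ≈ -0.00096154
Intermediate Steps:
f(x, u) = -5*u
1/f(346, J) = 1/(-5*208) = 1/(-1040) = -1/1040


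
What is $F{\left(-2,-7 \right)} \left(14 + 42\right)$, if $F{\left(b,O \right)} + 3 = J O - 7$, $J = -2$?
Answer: $224$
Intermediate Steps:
$F{\left(b,O \right)} = -10 - 2 O$ ($F{\left(b,O \right)} = -3 - \left(7 + 2 O\right) = -10 - 2 O$)
$F{\left(-2,-7 \right)} \left(14 + 42\right) = \left(-10 - -14\right) \left(14 + 42\right) = \left(-10 + 14\right) 56 = 4 \cdot 56 = 224$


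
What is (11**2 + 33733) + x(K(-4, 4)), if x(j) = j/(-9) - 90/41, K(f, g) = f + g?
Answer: 1387924/41 ≈ 33852.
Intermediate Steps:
x(j) = -90/41 - j/9 (x(j) = j*(-1/9) - 90*1/41 = -j/9 - 90/41 = -90/41 - j/9)
(11**2 + 33733) + x(K(-4, 4)) = (11**2 + 33733) + (-90/41 - (-4 + 4)/9) = (121 + 33733) + (-90/41 - 1/9*0) = 33854 + (-90/41 + 0) = 33854 - 90/41 = 1387924/41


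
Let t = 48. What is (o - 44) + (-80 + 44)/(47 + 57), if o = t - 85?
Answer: -2115/26 ≈ -81.346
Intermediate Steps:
o = -37 (o = 48 - 85 = -37)
(o - 44) + (-80 + 44)/(47 + 57) = (-37 - 44) + (-80 + 44)/(47 + 57) = -81 - 36/104 = -81 - 36*1/104 = -81 - 9/26 = -2115/26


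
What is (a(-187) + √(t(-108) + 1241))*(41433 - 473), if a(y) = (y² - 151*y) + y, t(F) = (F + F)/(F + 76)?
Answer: 2581258240 + 20480*√4991 ≈ 2.5827e+9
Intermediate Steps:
t(F) = 2*F/(76 + F) (t(F) = (2*F)/(76 + F) = 2*F/(76 + F))
a(y) = y² - 150*y
(a(-187) + √(t(-108) + 1241))*(41433 - 473) = (-187*(-150 - 187) + √(2*(-108)/(76 - 108) + 1241))*(41433 - 473) = (-187*(-337) + √(2*(-108)/(-32) + 1241))*40960 = (63019 + √(2*(-108)*(-1/32) + 1241))*40960 = (63019 + √(27/4 + 1241))*40960 = (63019 + √(4991/4))*40960 = (63019 + √4991/2)*40960 = 2581258240 + 20480*√4991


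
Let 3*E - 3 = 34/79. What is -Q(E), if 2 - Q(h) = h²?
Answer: -38897/56169 ≈ -0.69250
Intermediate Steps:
E = 271/237 (E = 1 + (34/79)/3 = 1 + (34*(1/79))/3 = 1 + (⅓)*(34/79) = 1 + 34/237 = 271/237 ≈ 1.1435)
Q(h) = 2 - h²
-Q(E) = -(2 - (271/237)²) = -(2 - 1*73441/56169) = -(2 - 73441/56169) = -1*38897/56169 = -38897/56169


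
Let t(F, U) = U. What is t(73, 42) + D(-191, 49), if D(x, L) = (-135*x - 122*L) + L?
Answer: 19898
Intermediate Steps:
D(x, L) = -135*x - 121*L
t(73, 42) + D(-191, 49) = 42 + (-135*(-191) - 121*49) = 42 + (25785 - 5929) = 42 + 19856 = 19898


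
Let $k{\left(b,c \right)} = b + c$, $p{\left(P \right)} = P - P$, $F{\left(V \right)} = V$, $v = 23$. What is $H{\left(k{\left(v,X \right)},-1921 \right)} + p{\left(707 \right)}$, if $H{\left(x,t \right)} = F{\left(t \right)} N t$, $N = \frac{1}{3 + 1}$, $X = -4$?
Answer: $\frac{3690241}{4} \approx 9.2256 \cdot 10^{5}$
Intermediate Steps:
$p{\left(P \right)} = 0$
$N = \frac{1}{4} \approx 0.25$
$H{\left(x,t \right)} = \frac{t^{2}}{4}$ ($H{\left(x,t \right)} = t \frac{1}{4} t = \frac{t}{4} t = \frac{t^{2}}{4}$)
$H{\left(k{\left(v,X \right)},-1921 \right)} + p{\left(707 \right)} = \frac{\left(-1921\right)^{2}}{4} + 0 = \frac{1}{4} \cdot 3690241 + 0 = \frac{3690241}{4} + 0 = \frac{3690241}{4}$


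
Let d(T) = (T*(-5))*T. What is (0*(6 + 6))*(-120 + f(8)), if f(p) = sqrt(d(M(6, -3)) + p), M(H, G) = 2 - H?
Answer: 0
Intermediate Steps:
d(T) = -5*T**2 (d(T) = (-5*T)*T = -5*T**2)
f(p) = sqrt(-80 + p) (f(p) = sqrt(-5*(2 - 1*6)**2 + p) = sqrt(-5*(2 - 6)**2 + p) = sqrt(-5*(-4)**2 + p) = sqrt(-5*16 + p) = sqrt(-80 + p))
(0*(6 + 6))*(-120 + f(8)) = (0*(6 + 6))*(-120 + sqrt(-80 + 8)) = (0*12)*(-120 + sqrt(-72)) = 0*(-120 + 6*I*sqrt(2)) = 0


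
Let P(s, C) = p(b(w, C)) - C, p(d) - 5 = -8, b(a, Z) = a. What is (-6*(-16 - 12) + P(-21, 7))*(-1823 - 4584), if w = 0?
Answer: -1012306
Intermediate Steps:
p(d) = -3 (p(d) = 5 - 8 = -3)
P(s, C) = -3 - C
(-6*(-16 - 12) + P(-21, 7))*(-1823 - 4584) = (-6*(-16 - 12) + (-3 - 1*7))*(-1823 - 4584) = (-6*(-28) + (-3 - 7))*(-6407) = (168 - 10)*(-6407) = 158*(-6407) = -1012306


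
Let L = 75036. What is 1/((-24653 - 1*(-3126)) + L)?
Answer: 1/53509 ≈ 1.8688e-5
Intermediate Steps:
1/((-24653 - 1*(-3126)) + L) = 1/((-24653 - 1*(-3126)) + 75036) = 1/((-24653 + 3126) + 75036) = 1/(-21527 + 75036) = 1/53509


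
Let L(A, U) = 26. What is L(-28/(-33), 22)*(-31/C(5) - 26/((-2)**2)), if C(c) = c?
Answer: -1651/5 ≈ -330.20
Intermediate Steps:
L(-28/(-33), 22)*(-31/C(5) - 26/((-2)**2)) = 26*(-31/5 - 26/((-2)**2)) = 26*(-31*1/5 - 26/4) = 26*(-31/5 - 26*1/4) = 26*(-31/5 - 13/2) = 26*(-127/10) = -1651/5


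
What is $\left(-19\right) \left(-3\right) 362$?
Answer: $20634$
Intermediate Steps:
$\left(-19\right) \left(-3\right) 362 = 57 \cdot 362 = 20634$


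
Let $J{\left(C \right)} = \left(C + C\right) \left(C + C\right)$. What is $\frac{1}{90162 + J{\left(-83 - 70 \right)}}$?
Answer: $\frac{1}{183798} \approx 5.4408 \cdot 10^{-6}$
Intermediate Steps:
$J{\left(C \right)} = 4 C^{2}$ ($J{\left(C \right)} = 2 C 2 C = 4 C^{2}$)
$\frac{1}{90162 + J{\left(-83 - 70 \right)}} = \frac{1}{90162 + 4 \left(-83 - 70\right)^{2}} = \frac{1}{90162 + 4 \left(-153\right)^{2}} = \frac{1}{90162 + 4 \cdot 23409} = \frac{1}{90162 + 93636} = \frac{1}{183798}$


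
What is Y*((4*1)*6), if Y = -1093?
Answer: -26232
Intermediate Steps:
Y*((4*1)*6) = -1093*4*1*6 = -4372*6 = -1093*24 = -26232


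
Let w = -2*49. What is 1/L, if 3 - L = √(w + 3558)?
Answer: -3/3451 - 2*√865/3451 ≈ -0.017914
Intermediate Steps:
w = -98
L = 3 - 2*√865 (L = 3 - √(-98 + 3558) = 3 - √3460 = 3 - 2*√865 ≈ -55.822)
1/L = 1/(3 - 2*√865)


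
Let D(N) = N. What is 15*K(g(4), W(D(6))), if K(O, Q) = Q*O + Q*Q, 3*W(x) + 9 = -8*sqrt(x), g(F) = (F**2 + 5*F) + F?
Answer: -1025 - 1360*sqrt(6) ≈ -4356.3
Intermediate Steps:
g(F) = F**2 + 6*F
W(x) = -3 - 8*sqrt(x)/3 (W(x) = -3 + (-8*sqrt(x))/3 = -3 - 8*sqrt(x)/3)
K(O, Q) = Q**2 + O*Q (K(O, Q) = O*Q + Q**2 = Q**2 + O*Q)
15*K(g(4), W(D(6))) = 15*((-3 - 8*sqrt(6)/3)*(4*(6 + 4) + (-3 - 8*sqrt(6)/3))) = 15*((-3 - 8*sqrt(6)/3)*(4*10 + (-3 - 8*sqrt(6)/3))) = 15*((-3 - 8*sqrt(6)/3)*(40 + (-3 - 8*sqrt(6)/3))) = 15*((-3 - 8*sqrt(6)/3)*(37 - 8*sqrt(6)/3)) = 15*(-3 - 8*sqrt(6)/3)*(37 - 8*sqrt(6)/3)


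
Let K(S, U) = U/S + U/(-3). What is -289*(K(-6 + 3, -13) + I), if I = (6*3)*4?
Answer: -69938/3 ≈ -23313.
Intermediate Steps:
K(S, U) = -U/3 + U/S (K(S, U) = U/S + U*(-⅓) = U/S - U/3 = -U/3 + U/S)
I = 72 (I = 18*4 = 72)
-289*(K(-6 + 3, -13) + I) = -289*((-⅓*(-13) - 13/(-6 + 3)) + 72) = -289*((13/3 - 13/(-3)) + 72) = -289*((13/3 - 13*(-⅓)) + 72) = -289*((13/3 + 13/3) + 72) = -289*(26/3 + 72) = -289*242/3 = -69938/3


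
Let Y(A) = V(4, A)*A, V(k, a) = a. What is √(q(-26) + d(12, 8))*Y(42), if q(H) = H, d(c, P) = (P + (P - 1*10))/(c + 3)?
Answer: 14112*I*√10/5 ≈ 8925.2*I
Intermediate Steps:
d(c, P) = (-10 + 2*P)/(3 + c) (d(c, P) = (P + (P - 10))/(3 + c) = (P + (-10 + P))/(3 + c) = (-10 + 2*P)/(3 + c))
Y(A) = A² (Y(A) = A*A = A²)
√(q(-26) + d(12, 8))*Y(42) = √(-26 + 2*(-5 + 8)/(3 + 12))*42² = √(-26 + 2*3/15)*1764 = √(-26 + 2*(1/15)*3)*1764 = √(-26 + ⅖)*1764 = √(-128/5)*1764 = (8*I*√10/5)*1764 = 14112*I*√10/5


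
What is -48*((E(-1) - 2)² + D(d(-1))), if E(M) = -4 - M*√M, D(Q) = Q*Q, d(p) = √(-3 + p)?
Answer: -1488 + 576*I ≈ -1488.0 + 576.0*I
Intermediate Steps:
D(Q) = Q²
E(M) = -4 - M^(3/2)
-48*((E(-1) - 2)² + D(d(-1))) = -48*(((-4 - (-1)^(3/2)) - 2)² + (√(-3 - 1))²) = -48*(((-4 - (-1)*I) - 2)² + (√(-4))²) = -48*(((-4 + I) - 2)² + (2*I)²) = -48*((-6 + I)² - 4) = -48*(-4 + (-6 + I)²) = 192 - 48*(-6 + I)²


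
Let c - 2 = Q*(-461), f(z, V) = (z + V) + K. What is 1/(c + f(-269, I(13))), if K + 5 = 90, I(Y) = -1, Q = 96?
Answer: -1/44439 ≈ -2.2503e-5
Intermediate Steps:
K = 85 (K = -5 + 90 = 85)
f(z, V) = 85 + V + z (f(z, V) = (z + V) + 85 = (V + z) + 85 = 85 + V + z)
c = -44254 (c = 2 + 96*(-461) = 2 - 44256 = -44254)
1/(c + f(-269, I(13))) = 1/(-44254 + (85 - 1 - 269)) = 1/(-44254 - 185) = 1/(-44439) = -1/44439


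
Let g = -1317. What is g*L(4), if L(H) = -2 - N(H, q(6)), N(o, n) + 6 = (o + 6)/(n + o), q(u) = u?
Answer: -3951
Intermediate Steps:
N(o, n) = -6 + (6 + o)/(n + o) (N(o, n) = -6 + (o + 6)/(n + o) = -6 + (6 + o)/(n + o))
L(H) = -2 - (-30 - 5*H)/(6 + H) (L(H) = -2 - (6 - 6*6 - 5*H)/(6 + H) = -2 - (6 - 36 - 5*H)/(6 + H) = -2 - (-30 - 5*H)/(6 + H))
g*L(4) = -1317*3 = -3951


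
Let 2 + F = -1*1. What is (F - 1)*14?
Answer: -56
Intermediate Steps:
F = -3 (F = -2 - 1*1 = -2 - 1 = -3)
(F - 1)*14 = (-3 - 1)*14 = -4*14 = -56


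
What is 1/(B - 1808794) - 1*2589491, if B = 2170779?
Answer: -937356899634/361985 ≈ -2.5895e+6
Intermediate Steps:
1/(B - 1808794) - 1*2589491 = 1/(2170779 - 1808794) - 1*2589491 = 1/361985 - 2589491 = -937356899634/361985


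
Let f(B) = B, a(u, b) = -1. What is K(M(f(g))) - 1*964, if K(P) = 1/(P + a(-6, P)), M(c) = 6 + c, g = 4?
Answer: -8675/9 ≈ -963.89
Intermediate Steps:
K(P) = 1/(-1 + P) (K(P) = 1/(P - 1) = 1/(-1 + P))
K(M(f(g))) - 1*964 = 1/(-1 + (6 + 4)) - 1*964 = 1/(-1 + 10) - 964 = 1/9 - 964 = ⅑ - 964 = -8675/9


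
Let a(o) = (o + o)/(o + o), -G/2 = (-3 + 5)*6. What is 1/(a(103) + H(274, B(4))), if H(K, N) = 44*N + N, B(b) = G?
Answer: -1/1079 ≈ -0.00092678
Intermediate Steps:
G = -24 (G = -2*(-3 + 5)*6 = -4*6 = -2*12 = -24)
B(b) = -24
H(K, N) = 45*N
a(o) = 1 (a(o) = (2*o)/((2*o)) = (2*o)*(1/(2*o)) = 1)
1/(a(103) + H(274, B(4))) = 1/(1 + 45*(-24)) = 1/(1 - 1080) = 1/(-1079) = -1/1079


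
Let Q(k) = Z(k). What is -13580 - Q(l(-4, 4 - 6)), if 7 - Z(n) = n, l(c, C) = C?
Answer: -13589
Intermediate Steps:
Z(n) = 7 - n
Q(k) = 7 - k
-13580 - Q(l(-4, 4 - 6)) = -13580 - (7 - (4 - 6)) = -13580 - (7 - 1*(-2)) = -13580 - (7 + 2) = -13580 - 1*9 = -13580 - 9 = -13589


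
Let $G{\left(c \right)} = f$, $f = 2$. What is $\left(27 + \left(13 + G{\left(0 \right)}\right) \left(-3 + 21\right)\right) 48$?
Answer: $14256$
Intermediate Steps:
$G{\left(c \right)} = 2$
$\left(27 + \left(13 + G{\left(0 \right)}\right) \left(-3 + 21\right)\right) 48 = \left(27 + \left(13 + 2\right) \left(-3 + 21\right)\right) 48 = \left(27 + 15 \cdot 18\right) 48 = \left(27 + 270\right) 48 = 297 \cdot 48 = 14256$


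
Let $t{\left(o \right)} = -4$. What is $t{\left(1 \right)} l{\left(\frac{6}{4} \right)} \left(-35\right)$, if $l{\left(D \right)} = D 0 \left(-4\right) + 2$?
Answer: $280$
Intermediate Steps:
$l{\left(D \right)} = 2$ ($l{\left(D \right)} = D 0 + 2 = 0 + 2 = 2$)
$t{\left(1 \right)} l{\left(\frac{6}{4} \right)} \left(-35\right) = \left(-4\right) 2 \left(-35\right) = \left(-8\right) \left(-35\right) = 280$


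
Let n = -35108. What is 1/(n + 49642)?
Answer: 1/14534 ≈ 6.8804e-5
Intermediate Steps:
1/(n + 49642) = 1/(-35108 + 49642) = 1/14534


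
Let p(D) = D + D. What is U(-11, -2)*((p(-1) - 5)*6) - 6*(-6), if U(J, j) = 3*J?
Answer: 1422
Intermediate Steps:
p(D) = 2*D
U(-11, -2)*((p(-1) - 5)*6) - 6*(-6) = (3*(-11))*((2*(-1) - 5)*6) - 6*(-6) = -33*(-2 - 5)*6 + 36 = -(-231)*6 + 36 = -33*(-42) + 36 = 1386 + 36 = 1422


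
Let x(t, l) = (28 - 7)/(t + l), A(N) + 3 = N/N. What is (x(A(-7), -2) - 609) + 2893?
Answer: 9115/4 ≈ 2278.8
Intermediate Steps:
A(N) = -2 (A(N) = -3 + N/N = -3 + 1 = -2)
x(t, l) = 21/(l + t)
(x(A(-7), -2) - 609) + 2893 = (21/(-2 - 2) - 609) + 2893 = (21/(-4) - 609) + 2893 = (21*(-¼) - 609) + 2893 = (-21/4 - 609) + 2893 = -2457/4 + 2893 = 9115/4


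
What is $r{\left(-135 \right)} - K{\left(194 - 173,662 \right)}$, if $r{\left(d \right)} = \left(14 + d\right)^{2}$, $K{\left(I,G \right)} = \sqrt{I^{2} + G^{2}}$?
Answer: $14641 - \sqrt{438685} \approx 13979.0$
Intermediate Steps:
$K{\left(I,G \right)} = \sqrt{G^{2} + I^{2}}$
$r{\left(-135 \right)} - K{\left(194 - 173,662 \right)} = \left(14 - 135\right)^{2} - \sqrt{662^{2} + \left(194 - 173\right)^{2}} = \left(-121\right)^{2} - \sqrt{438244 + 21^{2}} = 14641 - \sqrt{438244 + 441} = 14641 - \sqrt{438685}$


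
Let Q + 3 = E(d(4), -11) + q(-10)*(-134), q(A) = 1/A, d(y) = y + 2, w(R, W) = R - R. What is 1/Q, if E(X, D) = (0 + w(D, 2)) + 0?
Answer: 5/52 ≈ 0.096154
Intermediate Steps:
w(R, W) = 0
d(y) = 2 + y
E(X, D) = 0 (E(X, D) = (0 + 0) + 0 = 0 + 0 = 0)
Q = 52/5 (Q = -3 + (0 - 134/(-10)) = -3 + (0 - ⅒*(-134)) = -3 + (0 + 67/5) = -3 + 67/5 = 52/5 ≈ 10.400)
1/Q = 1/(52/5) = 5/52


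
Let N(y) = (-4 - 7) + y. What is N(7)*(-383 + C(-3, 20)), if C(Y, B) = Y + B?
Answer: 1464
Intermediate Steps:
C(Y, B) = B + Y
N(y) = -11 + y
N(7)*(-383 + C(-3, 20)) = (-11 + 7)*(-383 + (20 - 3)) = -4*(-383 + 17) = -4*(-366) = 1464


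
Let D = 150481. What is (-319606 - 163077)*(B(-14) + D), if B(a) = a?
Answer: -72627862961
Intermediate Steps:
(-319606 - 163077)*(B(-14) + D) = (-319606 - 163077)*(-14 + 150481) = -482683*150467 = -72627862961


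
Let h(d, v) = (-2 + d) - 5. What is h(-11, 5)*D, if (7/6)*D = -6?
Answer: 648/7 ≈ 92.571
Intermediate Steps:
D = -36/7 (D = (6/7)*(-6) = -36/7 ≈ -5.1429)
h(d, v) = -7 + d
h(-11, 5)*D = (-7 - 11)*(-36/7) = -18*(-36/7) = 648/7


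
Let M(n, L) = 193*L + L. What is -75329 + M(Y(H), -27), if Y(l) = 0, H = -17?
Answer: -80567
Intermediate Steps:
M(n, L) = 194*L
-75329 + M(Y(H), -27) = -75329 + 194*(-27) = -75329 - 5238 = -80567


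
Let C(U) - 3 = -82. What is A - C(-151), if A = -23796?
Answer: -23717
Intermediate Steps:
C(U) = -79 (C(U) = 3 - 82 = -79)
A - C(-151) = -23796 - 1*(-79) = -23796 + 79 = -23717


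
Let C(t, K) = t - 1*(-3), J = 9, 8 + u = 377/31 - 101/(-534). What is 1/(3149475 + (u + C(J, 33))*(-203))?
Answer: 16554/52081464155 ≈ 3.1785e-7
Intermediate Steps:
u = 72017/16554 (u = -8 + (377/31 - 101/(-534)) = -8 + (377*(1/31) - 101*(-1/534)) = -8 + (377/31 + 101/534) = -8 + 204449/16554 = 72017/16554 ≈ 4.3504)
C(t, K) = 3 + t (C(t, K) = t + 3 = 3 + t)
1/(3149475 + (u + C(J, 33))*(-203)) = 1/(3149475 + (72017/16554 + (3 + 9))*(-203)) = 1/(3149475 + (72017/16554 + 12)*(-203)) = 1/(3149475 + (270665/16554)*(-203)) = 1/(3149475 - 54944995/16554) = 1/(52081464155/16554) = 16554/52081464155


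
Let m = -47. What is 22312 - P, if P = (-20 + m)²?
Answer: 17823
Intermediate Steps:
P = 4489 (P = (-20 - 47)² = (-67)² = 4489)
22312 - P = 22312 - 1*4489 = 22312 - 4489 = 17823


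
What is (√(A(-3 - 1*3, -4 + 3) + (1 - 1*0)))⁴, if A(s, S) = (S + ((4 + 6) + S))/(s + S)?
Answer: 1/49 ≈ 0.020408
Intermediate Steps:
A(s, S) = (10 + 2*S)/(S + s) (A(s, S) = (S + (10 + S))/(S + s) = (10 + 2*S)/(S + s))
(√(A(-3 - 1*3, -4 + 3) + (1 - 1*0)))⁴ = (√(2*(5 + (-4 + 3))/((-4 + 3) + (-3 - 1*3)) + (1 - 1*0)))⁴ = (√(2*(5 - 1)/(-1 + (-3 - 3)) + (1 + 0)))⁴ = (√(2*4/(-1 - 6) + 1))⁴ = (√(2*4/(-7) + 1))⁴ = (√(2*(-⅐)*4 + 1))⁴ = (√(-8/7 + 1))⁴ = (√(-⅐))⁴ = (I*√7/7)⁴ = 1/49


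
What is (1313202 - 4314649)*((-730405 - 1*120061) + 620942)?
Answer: 688904121228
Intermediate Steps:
(1313202 - 4314649)*((-730405 - 1*120061) + 620942) = -3001447*((-730405 - 120061) + 620942) = -3001447*(-850466 + 620942) = -3001447*(-229524) = 688904121228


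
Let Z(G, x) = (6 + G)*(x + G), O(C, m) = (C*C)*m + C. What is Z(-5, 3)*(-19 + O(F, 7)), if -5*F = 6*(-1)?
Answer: 386/25 ≈ 15.440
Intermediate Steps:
F = 6/5 (F = -6*(-1)/5 = -⅕*(-6) = 6/5 ≈ 1.2000)
O(C, m) = C + m*C² (O(C, m) = C²*m + C = m*C² + C = C + m*C²)
Z(G, x) = (6 + G)*(G + x)
Z(-5, 3)*(-19 + O(F, 7)) = ((-5)² + 6*(-5) + 6*3 - 5*3)*(-19 + 6*(1 + (6/5)*7)/5) = (25 - 30 + 18 - 15)*(-19 + 6*(1 + 42/5)/5) = -2*(-19 + (6/5)*(47/5)) = -2*(-19 + 282/25) = -2*(-193/25) = 386/25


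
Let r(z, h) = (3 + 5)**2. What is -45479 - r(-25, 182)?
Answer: -45543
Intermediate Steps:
r(z, h) = 64 (r(z, h) = 8**2 = 64)
-45479 - r(-25, 182) = -45479 - 1*64 = -45479 - 64 = -45543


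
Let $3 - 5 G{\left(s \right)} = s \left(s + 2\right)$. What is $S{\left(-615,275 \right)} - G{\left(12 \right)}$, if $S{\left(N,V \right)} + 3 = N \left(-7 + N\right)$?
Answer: $382560$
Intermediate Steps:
$S{\left(N,V \right)} = -3 + N \left(-7 + N\right)$
$G{\left(s \right)} = \frac{3}{5} - \frac{s \left(2 + s\right)}{5}$ ($G{\left(s \right)} = \frac{3}{5} - \frac{s \left(s + 2\right)}{5} = \frac{3}{5} - \frac{s \left(2 + s\right)}{5}$)
$S{\left(-615,275 \right)} - G{\left(12 \right)} = \left(-3 + \left(-615\right)^{2} - -4305\right) - \left(\frac{3}{5} - \frac{24}{5} - \frac{12^{2}}{5}\right) = \left(-3 + 378225 + 4305\right) - \left(\frac{3}{5} - \frac{24}{5} - \frac{144}{5}\right) = 382527 - \left(\frac{3}{5} - \frac{24}{5} - \frac{144}{5}\right) = 382527 - -33 = 382527 + 33 = 382560$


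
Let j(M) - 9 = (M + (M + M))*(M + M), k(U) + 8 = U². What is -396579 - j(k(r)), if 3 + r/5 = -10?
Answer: -107095122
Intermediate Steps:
r = -65 (r = -15 + 5*(-10) = -15 - 50 = -65)
k(U) = -8 + U²
j(M) = 9 + 6*M² (j(M) = 9 + (M + (M + M))*(M + M) = 9 + (M + 2*M)*(2*M) = 9 + (3*M)*(2*M) = 9 + 6*M²)
-396579 - j(k(r)) = -396579 - (9 + 6*(-8 + (-65)²)²) = -396579 - (9 + 6*(-8 + 4225)²) = -396579 - (9 + 6*4217²) = -396579 - (9 + 6*17783089) = -396579 - (9 + 106698534) = -396579 - 1*106698543 = -396579 - 106698543 = -107095122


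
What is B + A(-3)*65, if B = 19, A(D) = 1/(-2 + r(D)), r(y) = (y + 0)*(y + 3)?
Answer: -27/2 ≈ -13.500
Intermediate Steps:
r(y) = y*(3 + y)
A(D) = 1/(-2 + D*(3 + D))
B + A(-3)*65 = 19 + 65/(-2 - 3*(3 - 3)) = 19 + 65/(-2 - 3*0) = 19 + 65/(-2 + 0) = 19 + 65/(-2) = 19 - ½*65 = 19 - 65/2 = -27/2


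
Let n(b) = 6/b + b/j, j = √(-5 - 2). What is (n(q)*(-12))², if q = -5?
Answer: -53712/175 - 1728*I*√7/7 ≈ -306.93 - 653.12*I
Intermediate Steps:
j = I*√7 (j = √(-7) = I*√7 ≈ 2.6458*I)
n(b) = 6/b - I*b*√7/7 (n(b) = 6/b + b/((I*√7)) = 6/b + b*(-I*√7/7) = 6/b - I*b*√7/7)
(n(q)*(-12))² = ((6/(-5) - ⅐*I*(-5)*√7)*(-12))² = ((6*(-⅕) + 5*I*√7/7)*(-12))² = ((-6/5 + 5*I*√7/7)*(-12))² = (72/5 - 60*I*√7/7)²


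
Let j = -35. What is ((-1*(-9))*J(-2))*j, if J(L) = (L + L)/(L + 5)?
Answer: 420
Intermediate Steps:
J(L) = 2*L/(5 + L) (J(L) = (2*L)/(5 + L) = 2*L/(5 + L))
((-1*(-9))*J(-2))*j = ((-1*(-9))*(2*(-2)/(5 - 2)))*(-35) = (9*(2*(-2)/3))*(-35) = (9*(2*(-2)*(⅓)))*(-35) = (9*(-4/3))*(-35) = -12*(-35) = 420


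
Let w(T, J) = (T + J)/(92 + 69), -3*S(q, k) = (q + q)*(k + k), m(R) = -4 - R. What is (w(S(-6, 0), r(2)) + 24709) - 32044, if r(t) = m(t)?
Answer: -1180941/161 ≈ -7335.0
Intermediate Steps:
r(t) = -4 - t
S(q, k) = -4*k*q/3 (S(q, k) = -(q + q)*(k + k)/3 = -2*q*2*k/3 = -4*k*q/3)
w(T, J) = J/161 + T/161 (w(T, J) = (J + T)/161 = (J + T)*(1/161) = J/161 + T/161)
(w(S(-6, 0), r(2)) + 24709) - 32044 = (((-4 - 1*2)/161 + (-4/3*0*(-6))/161) + 24709) - 32044 = (((-4 - 2)/161 + (1/161)*0) + 24709) - 32044 = (((1/161)*(-6) + 0) + 24709) - 32044 = ((-6/161 + 0) + 24709) - 32044 = (-6/161 + 24709) - 32044 = 3978143/161 - 32044 = -1180941/161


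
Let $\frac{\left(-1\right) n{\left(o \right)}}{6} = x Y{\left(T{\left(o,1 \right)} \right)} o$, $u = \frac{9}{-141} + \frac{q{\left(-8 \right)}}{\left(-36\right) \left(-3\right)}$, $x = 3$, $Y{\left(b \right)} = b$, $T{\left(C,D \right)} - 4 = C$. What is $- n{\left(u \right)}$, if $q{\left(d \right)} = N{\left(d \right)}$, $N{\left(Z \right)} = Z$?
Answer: $- \frac{1715350}{178929} \approx -9.5868$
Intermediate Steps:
$q{\left(d \right)} = d$
$T{\left(C,D \right)} = 4 + C$
$u = - \frac{175}{1269}$ ($u = \frac{9}{-141} - \frac{8}{\left(-36\right) \left(-3\right)} = 9 \left(- \frac{1}{141}\right) - \frac{8}{108} = - \frac{3}{47} - \frac{2}{27} = - \frac{175}{1269} \approx -0.1379$)
$n{\left(o \right)} = - 6 o \left(12 + 3 o\right)$ ($n{\left(o \right)} = - 6 \cdot 3 \left(4 + o\right) o = - 6 \left(12 + 3 o\right) o = - 6 o \left(12 + 3 o\right)$)
$- n{\left(u \right)} = - \frac{\left(-18\right) \left(-175\right) \left(4 - \frac{175}{1269}\right)}{1269} = - \frac{\left(-18\right) \left(-175\right) 4901}{1269 \cdot 1269} = \left(-1\right) \frac{1715350}{178929} = - \frac{1715350}{178929}$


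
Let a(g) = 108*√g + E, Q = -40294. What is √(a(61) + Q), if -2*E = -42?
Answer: √(-40273 + 108*√61) ≈ 198.57*I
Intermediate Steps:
E = 21 (E = -½*(-42) = 21)
a(g) = 21 + 108*√g (a(g) = 108*√g + 21 = 21 + 108*√g)
√(a(61) + Q) = √((21 + 108*√61) - 40294) = √(-40273 + 108*√61)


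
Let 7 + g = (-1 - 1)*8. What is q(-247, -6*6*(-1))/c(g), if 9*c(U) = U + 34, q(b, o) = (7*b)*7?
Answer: -108927/11 ≈ -9902.5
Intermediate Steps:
g = -23 (g = -7 + (-1 - 1)*8 = -7 - 2*8 = -7 - 16 = -23)
q(b, o) = 49*b
c(U) = 34/9 + U/9 (c(U) = (U + 34)/9 = (34 + U)/9 = 34/9 + U/9)
q(-247, -6*6*(-1))/c(g) = (49*(-247))/(34/9 + (⅑)*(-23)) = -12103/(34/9 - 23/9) = -12103/11/9 = -12103*9/11 = -108927/11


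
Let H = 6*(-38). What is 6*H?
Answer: -1368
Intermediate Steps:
H = -228
6*H = 6*(-228) = -1368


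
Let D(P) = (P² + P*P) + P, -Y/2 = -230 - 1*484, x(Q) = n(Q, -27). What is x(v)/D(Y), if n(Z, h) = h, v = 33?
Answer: -9/1359932 ≈ -6.6180e-6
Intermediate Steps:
x(Q) = -27
Y = 1428 (Y = -2*(-230 - 1*484) = -2*(-230 - 484) = -2*(-714) = 1428)
D(P) = P + 2*P² (D(P) = (P² + P²) + P = 2*P² + P = P + 2*P²)
x(v)/D(Y) = -27*1/(1428*(1 + 2*1428)) = -27*1/(1428*(1 + 2856)) = -27/(1428*2857) = -27/4079796 = -27*1/4079796 = -9/1359932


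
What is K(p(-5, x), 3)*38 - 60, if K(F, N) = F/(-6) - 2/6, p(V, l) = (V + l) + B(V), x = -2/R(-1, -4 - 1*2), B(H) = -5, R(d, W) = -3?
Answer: -122/9 ≈ -13.556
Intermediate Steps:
x = ⅔ (x = -2/(-3) = -2*(-⅓) = ⅔ ≈ 0.66667)
p(V, l) = -5 + V + l (p(V, l) = (V + l) - 5 = -5 + V + l)
K(F, N) = -⅓ - F/6 (K(F, N) = F*(-⅙) - 2*⅙ = -F/6 - ⅓ = -⅓ - F/6)
K(p(-5, x), 3)*38 - 60 = (-⅓ - (-5 - 5 + ⅔)/6)*38 - 60 = (-⅓ - ⅙*(-28/3))*38 - 60 = (-⅓ + 14/9)*38 - 60 = (11/9)*38 - 60 = 418/9 - 60 = -122/9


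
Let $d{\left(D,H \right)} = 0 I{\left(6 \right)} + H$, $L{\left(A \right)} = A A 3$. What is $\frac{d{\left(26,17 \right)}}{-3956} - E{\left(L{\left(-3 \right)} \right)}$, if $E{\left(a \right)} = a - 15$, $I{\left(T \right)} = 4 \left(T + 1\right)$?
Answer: $- \frac{47489}{3956} \approx -12.004$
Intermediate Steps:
$I{\left(T \right)} = 4 + 4 T$ ($I{\left(T \right)} = 4 \left(1 + T\right) = 4 + 4 T$)
$L{\left(A \right)} = 3 A^{2}$ ($L{\left(A \right)} = A^{2} \cdot 3 = 3 A^{2}$)
$d{\left(D,H \right)} = H$ ($d{\left(D,H \right)} = 0 \left(4 + 4 \cdot 6\right) + H = 0 \left(4 + 24\right) + H = 0 \cdot 28 + H = 0 + H = H$)
$E{\left(a \right)} = -15 + a$ ($E{\left(a \right)} = a - 15 = -15 + a$)
$\frac{d{\left(26,17 \right)}}{-3956} - E{\left(L{\left(-3 \right)} \right)} = \frac{17}{-3956} - \left(-15 + 3 \left(-3\right)^{2}\right) = 17 \left(- \frac{1}{3956}\right) - \left(-15 + 3 \cdot 9\right) = - \frac{17}{3956} - \left(-15 + 27\right) = - \frac{17}{3956} - 12 = - \frac{47489}{3956}$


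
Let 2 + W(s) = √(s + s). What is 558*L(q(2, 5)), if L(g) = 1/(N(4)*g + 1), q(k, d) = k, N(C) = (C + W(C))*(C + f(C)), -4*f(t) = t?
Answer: -7254/119 + 6696*√2/119 ≈ 18.618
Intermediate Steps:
f(t) = -t/4
W(s) = -2 + √2*√s (W(s) = -2 + √(s + s) = -2 + √(2*s) = -2 + √2*√s)
N(C) = 3*C*(-2 + C + √2*√C)/4 (N(C) = (C + (-2 + √2*√C))*(C - C/4) = (-2 + C + √2*√C)*(3*C/4) = 3*C*(-2 + C + √2*√C)/4)
L(g) = 1/(1 + g*(6 + 6*√2)) (L(g) = 1/(((¾)*4*(-2 + 4 + √2*√4))*g + 1) = 1/(((¾)*4*(-2 + 4 + √2*2))*g + 1) = 1/(((¾)*4*(-2 + 4 + 2*√2))*g + 1) = 1/(((¾)*4*(2 + 2*√2))*g + 1) = 1/((6 + 6*√2)*g + 1) = 1/(g*(6 + 6*√2) + 1) = 1/(1 + g*(6 + 6*√2)))
558*L(q(2, 5)) = 558/(1 + 6*2*(1 + √2)) = 558/(1 + (12 + 12*√2)) = 558/(13 + 12*√2)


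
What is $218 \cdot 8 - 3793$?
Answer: $-2049$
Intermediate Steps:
$218 \cdot 8 - 3793 = 1744 - 3793 = -2049$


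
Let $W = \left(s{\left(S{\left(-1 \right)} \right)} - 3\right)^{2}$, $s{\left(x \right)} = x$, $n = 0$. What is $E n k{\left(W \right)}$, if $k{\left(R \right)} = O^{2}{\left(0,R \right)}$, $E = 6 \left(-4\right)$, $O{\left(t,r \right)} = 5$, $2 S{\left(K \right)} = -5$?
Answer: $0$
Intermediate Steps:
$S{\left(K \right)} = - \frac{5}{2}$ ($S{\left(K \right)} = \frac{1}{2} \left(-5\right) = - \frac{5}{2}$)
$E = -24$
$W = \frac{121}{4}$ ($W = \left(- \frac{5}{2} - 3\right)^{2} = \left(- \frac{11}{2}\right)^{2} = \frac{121}{4} \approx 30.25$)
$k{\left(R \right)} = 25$ ($k{\left(R \right)} = 5^{2} = 25$)
$E n k{\left(W \right)} = \left(-24\right) 0 \cdot 25 = 0 \cdot 25 = 0$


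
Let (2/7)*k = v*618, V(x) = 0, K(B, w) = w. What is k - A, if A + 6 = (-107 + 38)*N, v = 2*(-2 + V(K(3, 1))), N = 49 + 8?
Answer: -4713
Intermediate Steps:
N = 57
v = -4 (v = 2*(-2 + 0) = 2*(-2) = -4)
k = -8652 (k = 7*(-4*618)/2 = (7/2)*(-2472) = -8652)
A = -3939 (A = -6 + (-107 + 38)*57 = -6 - 69*57 = -6 - 3933 = -3939)
k - A = -8652 - 1*(-3939) = -8652 + 3939 = -4713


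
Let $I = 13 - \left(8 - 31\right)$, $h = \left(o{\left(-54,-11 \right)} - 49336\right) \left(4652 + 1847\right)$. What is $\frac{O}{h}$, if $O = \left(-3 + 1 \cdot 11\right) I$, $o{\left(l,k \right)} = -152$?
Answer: $- \frac{6}{6700469} \approx -8.9546 \cdot 10^{-7}$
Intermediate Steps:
$h = -321622512$ ($h = \left(-152 - 49336\right) \left(4652 + 1847\right) = \left(-49488\right) 6499 = -321622512$)
$I = 36$ ($I = 13 - \left(8 - 31\right) = 13 - -23 = 13 + 23 = 36$)
$O = 288$ ($O = \left(-3 + 1 \cdot 11\right) 36 = \left(-3 + 11\right) 36 = 8 \cdot 36 = 288$)
$\frac{O}{h} = \frac{288}{-321622512} = 288 \left(- \frac{1}{321622512}\right) = - \frac{6}{6700469}$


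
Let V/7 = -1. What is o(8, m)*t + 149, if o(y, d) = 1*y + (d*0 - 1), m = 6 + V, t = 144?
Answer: 1157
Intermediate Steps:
V = -7 (V = 7*(-1) = -7)
m = -1 (m = 6 - 7 = -1)
o(y, d) = -1 + y (o(y, d) = y + (0 - 1) = y - 1 = -1 + y)
o(8, m)*t + 149 = (-1 + 8)*144 + 149 = 7*144 + 149 = 1008 + 149 = 1157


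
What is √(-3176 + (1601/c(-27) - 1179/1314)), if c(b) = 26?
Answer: I*√2805660611/949 ≈ 55.815*I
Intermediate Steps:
√(-3176 + (1601/c(-27) - 1179/1314)) = √(-3176 + (1601/26 - 1179/1314)) = √(-3176 + (1601*(1/26) - 1179*1/1314)) = √(-3176 + (1601/26 - 131/146)) = √(-3176 + 57585/949) = √(-2956439/949) = I*√2805660611/949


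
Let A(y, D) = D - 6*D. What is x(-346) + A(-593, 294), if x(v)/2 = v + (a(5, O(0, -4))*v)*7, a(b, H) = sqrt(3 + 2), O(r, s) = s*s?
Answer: -2162 - 4844*sqrt(5) ≈ -12994.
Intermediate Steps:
O(r, s) = s**2
a(b, H) = sqrt(5)
A(y, D) = -5*D
x(v) = 2*v + 14*v*sqrt(5) (x(v) = 2*(v + (sqrt(5)*v)*7) = 2*(v + (v*sqrt(5))*7) = 2*(v + 7*v*sqrt(5)) = 2*v + 14*v*sqrt(5))
x(-346) + A(-593, 294) = 2*(-346)*(1 + 7*sqrt(5)) - 5*294 = (-692 - 4844*sqrt(5)) - 1470 = -2162 - 4844*sqrt(5)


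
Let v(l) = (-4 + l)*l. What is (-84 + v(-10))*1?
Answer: 56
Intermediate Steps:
v(l) = l*(-4 + l)
(-84 + v(-10))*1 = (-84 - 10*(-4 - 10))*1 = (-84 - 10*(-14))*1 = (-84 + 140)*1 = 56*1 = 56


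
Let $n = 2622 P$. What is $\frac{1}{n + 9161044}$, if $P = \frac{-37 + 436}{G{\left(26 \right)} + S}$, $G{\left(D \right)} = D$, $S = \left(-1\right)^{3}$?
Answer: $\frac{25}{230072278} \approx 1.0866 \cdot 10^{-7}$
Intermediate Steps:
$S = -1$
$P = \frac{399}{25}$ ($P = \frac{-37 + 436}{26 - 1} = \frac{399}{25} \approx 15.96$)
$n = \frac{1046178}{25}$ ($n = 2622 \cdot \frac{399}{25} = \frac{1046178}{25} \approx 41847.0$)
$\frac{1}{n + 9161044} = \frac{1}{\frac{1046178}{25} + 9161044} = \frac{1}{\frac{230072278}{25}} = \frac{25}{230072278}$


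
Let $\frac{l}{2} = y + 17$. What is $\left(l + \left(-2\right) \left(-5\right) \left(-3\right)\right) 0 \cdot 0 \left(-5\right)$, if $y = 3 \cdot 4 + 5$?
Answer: $0$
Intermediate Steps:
$y = 17$ ($y = 12 + 5 = 17$)
$l = 68$ ($l = 2 \left(17 + 17\right) = 2 \cdot 34 = 68$)
$\left(l + \left(-2\right) \left(-5\right) \left(-3\right)\right) 0 \cdot 0 \left(-5\right) = \left(68 + \left(-2\right) \left(-5\right) \left(-3\right)\right) 0 \cdot 0 \left(-5\right) = \left(68 + 10 \left(-3\right)\right) 0 \left(-5\right) = \left(68 - 30\right) 0 = 38 \cdot 0 = 0$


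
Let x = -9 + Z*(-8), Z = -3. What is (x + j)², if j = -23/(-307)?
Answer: 21418384/94249 ≈ 227.25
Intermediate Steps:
x = 15 (x = -9 - 3*(-8) = -9 + 24 = 15)
j = 23/307 (j = -23*(-1/307) = 23/307 ≈ 0.074919)
(x + j)² = (15 + 23/307)² = (4628/307)² = 21418384/94249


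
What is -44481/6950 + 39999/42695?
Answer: -324224649/59346050 ≈ -5.4633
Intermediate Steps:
-44481/6950 + 39999/42695 = -324224649/59346050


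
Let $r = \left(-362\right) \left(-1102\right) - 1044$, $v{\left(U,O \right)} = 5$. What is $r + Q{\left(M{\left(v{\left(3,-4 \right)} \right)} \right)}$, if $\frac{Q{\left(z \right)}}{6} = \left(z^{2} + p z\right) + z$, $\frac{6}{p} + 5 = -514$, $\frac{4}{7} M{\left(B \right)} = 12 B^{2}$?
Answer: $\frac{355470640}{173} \approx 2.0547 \cdot 10^{6}$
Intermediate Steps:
$M{\left(B \right)} = 21 B^{2}$ ($M{\left(B \right)} = \frac{7 \cdot 12 B^{2}}{4} = 21 B^{2}$)
$p = - \frac{2}{173}$ ($p = \frac{6}{-5 - 514} = \frac{6}{-519} = 6 \left(- \frac{1}{519}\right) = - \frac{2}{173} \approx -0.011561$)
$r = 397880$ ($r = 398924 - 1044 = 397880$)
$Q{\left(z \right)} = 6 z^{2} + \frac{1026 z}{173}$ ($Q{\left(z \right)} = 6 \left(\left(z^{2} - \frac{2 z}{173}\right) + z\right) = 6 \left(z^{2} + \frac{171 z}{173}\right) = 6 z^{2} + \frac{1026 z}{173}$)
$r + Q{\left(M{\left(v{\left(3,-4 \right)} \right)} \right)} = 397880 + \frac{6 \cdot 21 \cdot 5^{2} \left(171 + 173 \cdot 21 \cdot 5^{2}\right)}{173} = 397880 + \frac{6 \cdot 21 \cdot 25 \left(171 + 173 \cdot 21 \cdot 25\right)}{173} = 397880 + \frac{6}{173} \cdot 525 \left(171 + 173 \cdot 525\right) = 397880 + \frac{6}{173} \cdot 525 \left(171 + 90825\right) = 397880 + \frac{6}{173} \cdot 525 \cdot 90996 = 397880 + \frac{286637400}{173} = \frac{355470640}{173}$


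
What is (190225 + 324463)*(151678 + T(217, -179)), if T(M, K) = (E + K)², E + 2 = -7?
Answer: 96257979136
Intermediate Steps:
E = -9 (E = -2 - 7 = -9)
T(M, K) = (-9 + K)²
(190225 + 324463)*(151678 + T(217, -179)) = (190225 + 324463)*(151678 + (-9 - 179)²) = 514688*(151678 + (-188)²) = 514688*(151678 + 35344) = 514688*187022 = 96257979136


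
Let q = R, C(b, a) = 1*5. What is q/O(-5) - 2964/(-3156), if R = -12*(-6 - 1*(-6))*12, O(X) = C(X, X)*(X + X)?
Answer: 247/263 ≈ 0.93916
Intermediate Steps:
C(b, a) = 5
O(X) = 10*X (O(X) = 5*(X + X) = 5*(2*X) = 10*X)
R = 0 (R = -12*(-6 + 6)*12 = -12*0*12 = 0*12 = 0)
q = 0
q/O(-5) - 2964/(-3156) = 0/((10*(-5))) - 2964/(-3156) = 0/(-50) - 2964*(-1/3156) = 0*(-1/50) + 247/263 = 0 + 247/263 = 247/263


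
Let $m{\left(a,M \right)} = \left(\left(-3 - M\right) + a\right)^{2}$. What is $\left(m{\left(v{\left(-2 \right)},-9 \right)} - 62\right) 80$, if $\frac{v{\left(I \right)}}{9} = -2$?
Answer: $6560$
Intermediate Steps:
$v{\left(I \right)} = -18$ ($v{\left(I \right)} = 9 \left(-2\right) = -18$)
$m{\left(a,M \right)} = \left(-3 + a - M\right)^{2}$
$\left(m{\left(v{\left(-2 \right)},-9 \right)} - 62\right) 80 = \left(\left(3 - 9 - -18\right)^{2} - 62\right) 80 = \left(\left(3 - 9 + 18\right)^{2} - 62\right) 80 = \left(12^{2} - 62\right) 80 = \left(144 - 62\right) 80 = 82 \cdot 80 = 6560$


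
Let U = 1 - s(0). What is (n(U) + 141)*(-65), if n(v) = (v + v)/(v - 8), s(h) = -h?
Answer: -64025/7 ≈ -9146.4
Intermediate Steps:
U = 1 (U = 1 - (-1)*0 = 1 - 1*0 = 1 + 0 = 1)
n(v) = 2*v/(-8 + v) (n(v) = (2*v)/(-8 + v) = 2*v/(-8 + v))
(n(U) + 141)*(-65) = (2*1/(-8 + 1) + 141)*(-65) = (2*1/(-7) + 141)*(-65) = (2*1*(-⅐) + 141)*(-65) = (-2/7 + 141)*(-65) = (985/7)*(-65) = -64025/7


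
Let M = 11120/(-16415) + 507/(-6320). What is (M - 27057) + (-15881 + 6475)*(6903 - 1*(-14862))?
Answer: -4248239602918481/20748560 ≈ -2.0475e+8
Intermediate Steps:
M = -15720161/20748560 (M = 11120*(-1/16415) + 507*(-1/6320) = -2224/3283 - 507/6320 = -15720161/20748560 ≈ -0.75765)
(M - 27057) + (-15881 + 6475)*(6903 - 1*(-14862)) = (-15720161/20748560 - 27057) + (-15881 + 6475)*(6903 - 1*(-14862)) = -561409508081/20748560 - 9406*(6903 + 14862) = -561409508081/20748560 - 9406*21765 = -561409508081/20748560 - 204721590 = -4248239602918481/20748560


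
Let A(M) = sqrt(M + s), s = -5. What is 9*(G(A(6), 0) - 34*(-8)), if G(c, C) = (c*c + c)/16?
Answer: 19593/8 ≈ 2449.1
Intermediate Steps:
A(M) = sqrt(-5 + M) (A(M) = sqrt(M - 5) = sqrt(-5 + M))
G(c, C) = c/16 + c**2/16 (G(c, C) = (c**2 + c)*(1/16) = (c + c**2)*(1/16) = c/16 + c**2/16)
9*(G(A(6), 0) - 34*(-8)) = 9*(sqrt(-5 + 6)*(1 + sqrt(-5 + 6))/16 - 34*(-8)) = 9*(sqrt(1)*(1 + sqrt(1))/16 + 272) = 9*((1/16)*1*(1 + 1) + 272) = 9*((1/16)*1*2 + 272) = 9*(1/8 + 272) = 9*(2177/8) = 19593/8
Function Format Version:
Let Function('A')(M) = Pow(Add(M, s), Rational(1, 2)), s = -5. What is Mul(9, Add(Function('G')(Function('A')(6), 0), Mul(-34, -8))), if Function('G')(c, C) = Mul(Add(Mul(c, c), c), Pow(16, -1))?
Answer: Rational(19593, 8) ≈ 2449.1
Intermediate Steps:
Function('A')(M) = Pow(Add(-5, M), Rational(1, 2)) (Function('A')(M) = Pow(Add(M, -5), Rational(1, 2)) = Pow(Add(-5, M), Rational(1, 2)))
Function('G')(c, C) = Add(Mul(Rational(1, 16), c), Mul(Rational(1, 16), Pow(c, 2))) (Function('G')(c, C) = Mul(Add(Pow(c, 2), c), Rational(1, 16)) = Mul(Add(c, Pow(c, 2)), Rational(1, 16)) = Add(Mul(Rational(1, 16), c), Mul(Rational(1, 16), Pow(c, 2))))
Mul(9, Add(Function('G')(Function('A')(6), 0), Mul(-34, -8))) = Mul(9, Add(Mul(Rational(1, 16), Pow(Add(-5, 6), Rational(1, 2)), Add(1, Pow(Add(-5, 6), Rational(1, 2)))), Mul(-34, -8))) = Mul(9, Add(Mul(Rational(1, 16), Pow(1, Rational(1, 2)), Add(1, Pow(1, Rational(1, 2)))), 272)) = Mul(9, Add(Mul(Rational(1, 16), 1, Add(1, 1)), 272)) = Mul(9, Add(Mul(Rational(1, 16), 1, 2), 272)) = Mul(9, Add(Rational(1, 8), 272)) = Mul(9, Rational(2177, 8)) = Rational(19593, 8)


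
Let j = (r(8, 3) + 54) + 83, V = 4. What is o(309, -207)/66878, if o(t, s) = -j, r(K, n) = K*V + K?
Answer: -177/66878 ≈ -0.0026466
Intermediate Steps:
r(K, n) = 5*K (r(K, n) = K*4 + K = 4*K + K = 5*K)
j = 177 (j = (5*8 + 54) + 83 = (40 + 54) + 83 = 94 + 83 = 177)
o(t, s) = -177 (o(t, s) = -1*177 = -177)
o(309, -207)/66878 = -177/66878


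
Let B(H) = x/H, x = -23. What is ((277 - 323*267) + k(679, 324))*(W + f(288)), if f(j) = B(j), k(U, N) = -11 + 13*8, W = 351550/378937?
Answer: -7945716534479/109133856 ≈ -72807.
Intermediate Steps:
W = 351550/378937 (W = 351550*(1/378937) = 351550/378937 ≈ 0.92773)
k(U, N) = 93 (k(U, N) = -11 + 104 = 93)
B(H) = -23/H
f(j) = -23/j
((277 - 323*267) + k(679, 324))*(W + f(288)) = ((277 - 323*267) + 93)*(351550/378937 - 23/288) = ((277 - 86241) + 93)*(351550/378937 - 23*1/288) = (-85964 + 93)*(351550/378937 - 23/288) = -85871*92530849/109133856 = -7945716534479/109133856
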